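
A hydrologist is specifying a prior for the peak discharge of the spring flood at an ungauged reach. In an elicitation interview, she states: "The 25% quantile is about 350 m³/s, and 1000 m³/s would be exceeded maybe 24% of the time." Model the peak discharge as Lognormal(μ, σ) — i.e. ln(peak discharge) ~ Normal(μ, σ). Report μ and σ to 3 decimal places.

μ ≈ 6.371, σ ≈ 0.760

If T ~ Lognormal(μ,σ) then ln T ~ Normal(μ,σ), so the p-quantile of ln T is μ + z_p·σ.
ln(350) = 5.858 and ln(1000) = 6.908; z_{0.25} = -0.6745, z_{0.76} = 0.7063.
σ = (6.908 − 5.858)/(0.7063 − (-0.6745)) = 0.760.
μ = 5.858 − (-0.6745)·0.760 = 6.371.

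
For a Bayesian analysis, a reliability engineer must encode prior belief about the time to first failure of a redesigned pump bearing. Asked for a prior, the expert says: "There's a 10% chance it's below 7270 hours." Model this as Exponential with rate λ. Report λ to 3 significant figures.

P(T < 7270.0) = 1 − e^(−λ·7270.0) = 0.1, so λ = −ln(1−0.1)/7270.0 = −ln(0.9)/7270.0 = 1.45e-05.

λ ≈ 1.45e-05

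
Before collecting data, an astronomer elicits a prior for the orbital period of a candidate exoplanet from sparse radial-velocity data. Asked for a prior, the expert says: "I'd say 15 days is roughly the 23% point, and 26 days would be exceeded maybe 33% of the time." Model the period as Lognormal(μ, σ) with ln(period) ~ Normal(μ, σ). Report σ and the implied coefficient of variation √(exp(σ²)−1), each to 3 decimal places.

If T ~ Lognormal(μ,σ) then ln T ~ Normal(μ,σ), so the p-quantile of ln T is μ + z_p·σ.
ln(15) = 2.708 and ln(26) = 3.258; z_{0.23} = -0.7388, z_{0.67} = 0.4399.
σ = (3.258 − 2.708)/(0.4399 − (-0.7388)) = 0.467.
μ = 2.708 − (-0.7388)·0.467 = 3.053.
CV = √(exp(σ²)−1) = √(exp(0.2177)−1) = 0.493.

σ ≈ 0.467, CV ≈ 0.493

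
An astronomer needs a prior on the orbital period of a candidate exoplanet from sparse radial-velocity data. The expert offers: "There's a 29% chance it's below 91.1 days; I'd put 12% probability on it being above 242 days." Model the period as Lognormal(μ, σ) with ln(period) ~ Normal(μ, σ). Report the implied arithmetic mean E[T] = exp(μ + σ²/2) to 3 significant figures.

If T ~ Lognormal(μ,σ) then ln T ~ Normal(μ,σ), so the p-quantile of ln T is μ + z_p·σ.
ln(91.1) = 4.512 and ln(242) = 5.489; z_{0.29} = -0.5534, z_{0.88} = 1.175.
σ = (5.489 − 4.512)/(1.175 − (-0.5534)) = 0.565.
μ = 4.512 − (-0.5534)·0.565 = 4.825.
E[T] = exp(μ + σ²/2) = exp(4.825 + 0.1598) = 146 days.

E[T] ≈ 146 days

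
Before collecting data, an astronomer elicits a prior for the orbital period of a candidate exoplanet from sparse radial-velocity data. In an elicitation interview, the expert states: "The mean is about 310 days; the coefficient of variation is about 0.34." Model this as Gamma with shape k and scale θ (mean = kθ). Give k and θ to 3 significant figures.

k ≈ 8.65, θ ≈ 35.8

For Gamma(k, scale θ): mean = kθ, variance = kθ², so CV = 1/√k.
CV = 0.34, hence k = 1/CV² = 8.65.
Then θ = mean/k = 310/8.65 = 35.8.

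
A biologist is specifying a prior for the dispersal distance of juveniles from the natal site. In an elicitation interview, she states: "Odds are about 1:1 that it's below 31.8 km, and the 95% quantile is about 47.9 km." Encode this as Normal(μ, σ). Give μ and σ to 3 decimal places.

μ = 31.800, σ = 9.788

For Normal(μ,σ), the p-quantile is μ + z_p·σ. Here z_{0.5} = 0, z_{0.95} = 1.645.
So 31.8 = μ + 0σ and 47.9 = μ + 1.645σ.
Subtracting: σ = (47.9 − 31.8)/(1.645 − (0)) = 9.788.
Then μ = 31.8 − (0)·9.788 = 31.800.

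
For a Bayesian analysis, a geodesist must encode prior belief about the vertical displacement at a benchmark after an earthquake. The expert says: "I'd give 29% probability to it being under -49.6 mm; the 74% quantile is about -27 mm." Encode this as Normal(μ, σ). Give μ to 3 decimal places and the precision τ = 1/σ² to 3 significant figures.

The p-quantile of Normal(μ,σ) is μ + z_p·σ, with z_{0.29} = -0.5534 and z_{0.74} = 0.6433.
Eliminate σ: μ = (z₂·x₁ − z₁·x₂)/(z₂ − z₁) = (0.6433·-49.6 − (-0.5534)·-27)/1.197 = -39.149.
Then σ = (x₂ − x₁)/(z₂ − z₁) = (-27 − -49.6)/1.197 = 18.885.
Precision τ = 1/σ² = 1/18.88² = 0.0028.

μ = -39.149, τ = 0.0028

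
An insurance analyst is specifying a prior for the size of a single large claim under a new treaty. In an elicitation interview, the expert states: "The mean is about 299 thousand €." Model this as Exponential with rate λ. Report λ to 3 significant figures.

λ ≈ 0.00334

Exponential mean = 1/λ, so λ = 1/299.0 = 0.00334.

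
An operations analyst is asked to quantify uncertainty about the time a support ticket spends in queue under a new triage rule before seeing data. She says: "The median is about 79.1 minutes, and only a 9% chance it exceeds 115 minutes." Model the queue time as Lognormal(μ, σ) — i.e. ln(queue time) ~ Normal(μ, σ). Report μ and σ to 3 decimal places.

μ ≈ 4.371, σ ≈ 0.279

If T ~ Lognormal(μ,σ) then ln T ~ Normal(μ,σ), so the p-quantile of ln T is μ + z_p·σ.
ln(79.1) = 4.371 and ln(115) = 4.745; z_{0.5} = 0, z_{0.91} = 1.341.
σ = (4.745 − 4.371)/(1.341 − (0)) = 0.279.
μ = 4.371 − (0)·0.279 = 4.371.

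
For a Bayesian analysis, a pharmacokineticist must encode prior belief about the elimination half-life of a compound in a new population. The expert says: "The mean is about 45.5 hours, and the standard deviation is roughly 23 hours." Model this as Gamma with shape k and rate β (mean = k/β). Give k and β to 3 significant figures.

For Gamma(k, rate β): mean = k/β, variance = k/β², so CV = 1/√k.
CV = SD/mean = 23/45.5 = 0.5055, hence k = 1/CV² = 3.91.
Then β = k/mean = 3.91/45.5 = 0.086.

k ≈ 3.91, β ≈ 0.086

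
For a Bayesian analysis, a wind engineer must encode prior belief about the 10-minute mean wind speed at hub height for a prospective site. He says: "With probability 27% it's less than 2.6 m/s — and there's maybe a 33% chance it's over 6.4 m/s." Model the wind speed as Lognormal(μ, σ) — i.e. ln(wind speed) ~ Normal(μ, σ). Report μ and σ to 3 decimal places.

μ ≈ 1.480, σ ≈ 0.856

If T ~ Lognormal(μ,σ) then ln T ~ Normal(μ,σ), so the p-quantile of ln T is μ + z_p·σ.
ln(2.6) = 0.9555 and ln(6.4) = 1.856; z_{0.27} = -0.6128, z_{0.67} = 0.4399.
σ = (1.856 − 0.9555)/(0.4399 − (-0.6128)) = 0.856.
μ = 0.9555 − (-0.6128)·0.856 = 1.480.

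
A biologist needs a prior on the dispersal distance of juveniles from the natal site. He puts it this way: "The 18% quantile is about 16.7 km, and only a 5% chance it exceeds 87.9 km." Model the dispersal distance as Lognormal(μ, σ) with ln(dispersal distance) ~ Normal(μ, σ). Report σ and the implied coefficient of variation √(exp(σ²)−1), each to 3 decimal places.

If T ~ Lognormal(μ,σ) then ln T ~ Normal(μ,σ), so the p-quantile of ln T is μ + z_p·σ.
ln(16.7) = 2.815 and ln(87.9) = 4.476; z_{0.18} = -0.9154, z_{0.95} = 1.645.
σ = (4.476 − 2.815)/(1.645 − (-0.9154)) = 0.649.
μ = 2.815 − (-0.9154)·0.649 = 3.409.
CV = √(exp(σ²)−1) = √(exp(0.4208)−1) = 0.723.

σ ≈ 0.649, CV ≈ 0.723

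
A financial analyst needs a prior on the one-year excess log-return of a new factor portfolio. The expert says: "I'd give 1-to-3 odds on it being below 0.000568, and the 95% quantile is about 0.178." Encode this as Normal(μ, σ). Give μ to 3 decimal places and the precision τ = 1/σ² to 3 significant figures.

For Normal(μ,σ), the p-quantile is μ + z_p·σ. Here z_{0.25} = -0.6745, z_{0.95} = 1.645.
So 0.000568 = μ − 0.6745σ and 0.178 = μ + 1.645σ.
Subtracting: σ = (0.178 − 0.000568)/(1.645 − (-0.6745)) = 0.077.
Then μ = 0.000568 − (-0.6745)·0.077 = 0.052.
Precision τ = 1/σ² = 1/0.0765² = 171.

μ = 0.052, τ = 171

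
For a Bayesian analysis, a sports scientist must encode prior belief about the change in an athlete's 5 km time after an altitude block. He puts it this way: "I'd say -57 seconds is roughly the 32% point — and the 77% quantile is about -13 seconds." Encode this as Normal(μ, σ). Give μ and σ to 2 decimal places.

μ = -39.94, σ = 36.47

The p-quantile of Normal(μ,σ) is μ + z_p·σ, with z_{0.32} = -0.4677 and z_{0.77} = 0.7388.
Eliminate σ: μ = (z₂·x₁ − z₁·x₂)/(z₂ − z₁) = (0.7388·-57 − (-0.4677)·-13)/1.207 = -39.94.
Then σ = (x₂ − x₁)/(z₂ − z₁) = (-13 − -57)/1.207 = 36.47.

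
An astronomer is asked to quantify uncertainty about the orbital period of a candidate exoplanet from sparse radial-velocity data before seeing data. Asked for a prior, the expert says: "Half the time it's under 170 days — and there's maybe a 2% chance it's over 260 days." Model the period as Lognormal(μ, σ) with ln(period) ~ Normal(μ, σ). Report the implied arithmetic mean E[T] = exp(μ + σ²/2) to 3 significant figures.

If T ~ Lognormal(μ,σ) then ln T ~ Normal(μ,σ), so the p-quantile of ln T is μ + z_p·σ.
ln(170) = 5.136 and ln(260) = 5.561; z_{0.5} = 0, z_{0.98} = 2.054.
σ = (5.561 − 5.136)/(2.054 − (0)) = 0.207.
μ = 5.136 − (0)·0.207 = 5.136.
E[T] = exp(μ + σ²/2) = exp(5.136 + 0.0214) = 174 days.

E[T] ≈ 174 days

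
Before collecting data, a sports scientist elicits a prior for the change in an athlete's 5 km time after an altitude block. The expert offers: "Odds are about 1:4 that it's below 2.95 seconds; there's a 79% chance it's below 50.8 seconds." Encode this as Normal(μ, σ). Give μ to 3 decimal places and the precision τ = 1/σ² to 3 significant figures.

The p-quantile of Normal(μ,σ) is μ + z_p·σ, with z_{0.2} = -0.8416 and z_{0.79} = 0.8064.
Eliminate σ: μ = (z₂·x₁ − z₁·x₂)/(z₂ − z₁) = (0.8064·2.95 − (-0.8416)·50.8)/1.648 = 27.386.
Then σ = (x₂ − x₁)/(z₂ − z₁) = (50.8 − 2.95)/1.648 = 29.034.
Precision τ = 1/σ² = 1/29.03² = 0.00119.

μ = 27.386, τ = 0.00119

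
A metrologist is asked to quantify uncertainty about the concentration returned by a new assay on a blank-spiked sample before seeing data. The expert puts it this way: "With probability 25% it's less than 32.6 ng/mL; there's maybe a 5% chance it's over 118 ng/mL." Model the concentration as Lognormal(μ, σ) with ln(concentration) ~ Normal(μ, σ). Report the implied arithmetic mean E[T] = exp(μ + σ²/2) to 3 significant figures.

E[T] ≈ 55.3 ng/mL

If T ~ Lognormal(μ,σ) then ln T ~ Normal(μ,σ), so the p-quantile of ln T is μ + z_p·σ.
ln(32.6) = 3.484 and ln(118) = 4.771; z_{0.25} = -0.6745, z_{0.95} = 1.645.
σ = (4.771 − 3.484)/(1.645 − (-0.6745)) = 0.555.
μ = 3.484 − (-0.6745)·0.555 = 3.858.
E[T] = exp(μ + σ²/2) = exp(3.858 + 0.1538) = 55.3 ng/mL.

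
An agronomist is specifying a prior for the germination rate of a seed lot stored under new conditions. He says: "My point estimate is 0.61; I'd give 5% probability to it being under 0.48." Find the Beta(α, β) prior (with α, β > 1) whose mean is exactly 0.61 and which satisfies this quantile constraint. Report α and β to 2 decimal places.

With mean 0.61 fixed, write α = 0.61s, β = 0.39s where s = α+β.
Need P(θ < 0.48) = 0.05 under Beta(0.61s, 0.39s). Normal approximation: (q−m)/√(m(1−m)/s) ≈ z_{0.05} = -1.64, so s ≈ 0.61·0.39·(-1.64)²/(0.48−0.61)² = 38.1.
At s = 38.1: P(θ<0.48) ≈ 0.052. Adjusting to match 0.05 gives s ≈ 39.13.
So α = 0.61·39.13 ≈ 23.87, β = 0.39·39.13 ≈ 15.26.

α ≈ 23.87, β ≈ 15.26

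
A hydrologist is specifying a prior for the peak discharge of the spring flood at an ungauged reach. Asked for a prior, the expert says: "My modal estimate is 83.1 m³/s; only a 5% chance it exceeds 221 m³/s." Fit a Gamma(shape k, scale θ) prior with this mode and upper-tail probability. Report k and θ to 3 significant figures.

k ≈ 3.82, θ ≈ 29.5

Gamma(k,θ) with k>1 has mode (k−1)θ, so θ = 83.1/(k−1).
Need P(X < 221) = 0.95 with θ tied to k this way. Start at k = 2, θ = 83.1: P(X<221) ≈ 0.744.
Too low — raise k to concentrate. Iterating converges to k ≈ 3.82.
Then θ = 83.1/(3.82−1) ≈ 29.5.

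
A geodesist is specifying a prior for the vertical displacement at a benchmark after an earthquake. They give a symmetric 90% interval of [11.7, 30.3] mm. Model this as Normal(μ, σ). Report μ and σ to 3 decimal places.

A symmetric 90% interval runs μ ± z·σ with z = 1.645.
Half-width = 9.3, so σ = 9.3/1.645 = 5.654.
μ is the interval midpoint, 21.000.

μ = 21.000, σ = 5.654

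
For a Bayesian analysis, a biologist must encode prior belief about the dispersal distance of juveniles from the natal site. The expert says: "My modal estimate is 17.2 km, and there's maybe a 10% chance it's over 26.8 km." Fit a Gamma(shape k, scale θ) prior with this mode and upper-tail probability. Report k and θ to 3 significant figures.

k ≈ 10.5, θ ≈ 1.81

Gamma(k,θ) with k>1 has mode (k−1)θ, so θ = 17.2/(k−1).
Need P(X < 26.8) = 0.9 with θ tied to k this way. Start at k = 2, θ = 17.2: P(X<26.8) ≈ 0.461.
Too low — raise k to concentrate. Iterating converges to k ≈ 10.5.
Then θ = 17.2/(10.5−1) ≈ 1.81.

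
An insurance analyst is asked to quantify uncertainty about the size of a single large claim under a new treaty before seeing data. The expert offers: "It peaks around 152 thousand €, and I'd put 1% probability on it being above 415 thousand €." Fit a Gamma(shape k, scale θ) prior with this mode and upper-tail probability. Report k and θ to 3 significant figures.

Gamma(k,θ) with k>1 has mode (k−1)θ, so θ = 152/(k−1).
Need P(X < 415) = 0.99 with θ tied to k this way. Start at k = 2, θ = 152: P(X<415) ≈ 0.757.
Too low — raise k to concentrate. Iterating converges to k ≈ 5.56.
Then θ = 152/(5.56−1) ≈ 33.3.

k ≈ 5.56, θ ≈ 33.3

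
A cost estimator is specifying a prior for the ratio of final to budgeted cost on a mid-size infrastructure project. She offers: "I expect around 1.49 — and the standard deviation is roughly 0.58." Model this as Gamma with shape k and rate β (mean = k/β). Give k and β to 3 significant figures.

For Gamma(k, rate β): mean = k/β, variance = k/β², so CV = 1/√k.
CV = SD/mean = 0.58/1.49 = 0.3893, hence k = 1/CV² = 6.6.
Then β = k/mean = 6.6/1.49 = 4.43.

k ≈ 6.6, β ≈ 4.43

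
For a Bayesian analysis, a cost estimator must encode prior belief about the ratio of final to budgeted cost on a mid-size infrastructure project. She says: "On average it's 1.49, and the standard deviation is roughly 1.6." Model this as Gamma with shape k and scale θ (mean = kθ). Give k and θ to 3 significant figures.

For Gamma(k, scale θ): mean = kθ, variance = kθ², so CV = 1/√k.
CV = SD/mean = 1.6/1.49 = 1.074, hence k = 1/CV² = 0.867.
Then θ = mean/k = 1.49/0.867 = 1.72.

k ≈ 0.867, θ ≈ 1.72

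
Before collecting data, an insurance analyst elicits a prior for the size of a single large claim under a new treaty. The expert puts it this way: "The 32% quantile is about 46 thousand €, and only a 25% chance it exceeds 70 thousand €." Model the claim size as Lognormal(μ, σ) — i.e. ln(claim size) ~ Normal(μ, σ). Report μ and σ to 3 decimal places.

μ ≈ 4.001, σ ≈ 0.368

If T ~ Lognormal(μ,σ) then ln T ~ Normal(μ,σ), so the p-quantile of ln T is μ + z_p·σ.
ln(46) = 3.829 and ln(70) = 4.248; z_{0.32} = -0.4677, z_{0.75} = 0.6745.
σ = (4.248 − 3.829)/(0.6745 − (-0.4677)) = 0.368.
μ = 3.829 − (-0.4677)·0.368 = 4.001.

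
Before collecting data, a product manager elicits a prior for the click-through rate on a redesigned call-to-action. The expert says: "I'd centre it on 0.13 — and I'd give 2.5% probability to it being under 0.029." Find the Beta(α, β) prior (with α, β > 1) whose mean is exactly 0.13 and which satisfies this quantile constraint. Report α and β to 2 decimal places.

With mean 0.13 fixed, write α = 0.13s, β = 0.87s where s = α+β.
Need P(θ < 0.029) = 0.025 under Beta(0.13s, 0.87s). Normal approximation: (q−m)/√(m(1−m)/s) ≈ z_{0.025} = -1.96, so s ≈ 0.13·0.87·(-1.96)²/(0.029−0.13)² = 42.6.
At s = 42.6: P(θ<0.029) ≈ 0.003. Adjusting to match 0.025 gives s ≈ 23.11.
So α = 0.13·23.11 ≈ 3.00, β = 0.87·23.11 ≈ 20.11.

α ≈ 3.00, β ≈ 20.11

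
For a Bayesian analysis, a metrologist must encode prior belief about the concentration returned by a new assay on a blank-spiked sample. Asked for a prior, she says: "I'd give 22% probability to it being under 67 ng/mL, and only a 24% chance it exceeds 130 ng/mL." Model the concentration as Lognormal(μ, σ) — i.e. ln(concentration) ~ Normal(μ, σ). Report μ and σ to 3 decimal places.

If T ~ Lognormal(μ,σ) then ln T ~ Normal(μ,σ), so the p-quantile of ln T is μ + z_p·σ.
ln(67) = 4.205 and ln(130) = 4.868; z_{0.22} = -0.7722, z_{0.76} = 0.7063.
σ = (4.868 − 4.205)/(0.7063 − (-0.7722)) = 0.448.
μ = 4.205 − (-0.7722)·0.448 = 4.551.

μ ≈ 4.551, σ ≈ 0.448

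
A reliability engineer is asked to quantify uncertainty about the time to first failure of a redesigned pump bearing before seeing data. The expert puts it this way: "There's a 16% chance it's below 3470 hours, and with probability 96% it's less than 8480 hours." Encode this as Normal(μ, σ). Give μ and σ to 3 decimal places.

μ = 5284.926, σ = 1825.041

The p-quantile of Normal(μ,σ) is μ + z_p·σ, with z_{0.16} = -0.9945 and z_{0.96} = 1.751.
Eliminate σ: μ = (z₂·x₁ − z₁·x₂)/(z₂ − z₁) = (1.751·3470 − (-0.9945)·8480)/2.745 = 5284.926.
Then σ = (x₂ − x₁)/(z₂ − z₁) = (8480 − 3470)/2.745 = 1825.041.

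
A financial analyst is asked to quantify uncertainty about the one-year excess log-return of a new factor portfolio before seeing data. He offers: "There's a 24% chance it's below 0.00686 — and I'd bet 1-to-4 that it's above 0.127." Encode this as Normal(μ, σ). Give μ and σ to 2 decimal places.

μ = 0.06, σ = 0.08

For Normal(μ,σ), the p-quantile is μ + z_p·σ. Here z_{0.24} = -0.7063, z_{0.8} = 0.8416.
So 0.00686 = μ − 0.7063σ and 0.127 = μ + 0.8416σ.
Subtracting: σ = (0.127 − 0.00686)/(0.8416 − (-0.7063)) = 0.08.
Then μ = 0.00686 − (-0.7063)·0.08 = 0.06.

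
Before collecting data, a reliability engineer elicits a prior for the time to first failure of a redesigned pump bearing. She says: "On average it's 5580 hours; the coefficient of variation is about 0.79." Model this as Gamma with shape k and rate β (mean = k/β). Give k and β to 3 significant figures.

k ≈ 1.6, β ≈ 0.000287

For Gamma(k, rate β): mean = k/β, variance = k/β², so CV = 1/√k.
CV = 0.79, hence k = 1/CV² = 1.6.
Then β = k/mean = 1.6/5580 = 0.000287.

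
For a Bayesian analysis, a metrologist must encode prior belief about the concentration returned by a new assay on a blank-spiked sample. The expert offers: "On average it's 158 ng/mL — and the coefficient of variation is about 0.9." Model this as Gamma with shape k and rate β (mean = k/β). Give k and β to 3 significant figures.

k ≈ 1.23, β ≈ 0.00781

For Gamma(k, rate β): mean = k/β, variance = k/β², so CV = 1/√k.
CV = 0.9, hence k = 1/CV² = 1.23.
Then β = k/mean = 1.23/158 = 0.00781.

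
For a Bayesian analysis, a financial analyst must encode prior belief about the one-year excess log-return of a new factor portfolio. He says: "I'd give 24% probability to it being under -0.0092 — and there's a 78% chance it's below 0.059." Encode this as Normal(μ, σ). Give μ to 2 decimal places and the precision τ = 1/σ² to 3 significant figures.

For Normal(μ,σ), the p-quantile is μ + z_p·σ. Here z_{0.24} = -0.7063, z_{0.78} = 0.7722.
So -0.0092 = μ − 0.7063σ and 0.059 = μ + 0.7722σ.
Subtracting: σ = (0.059 − -0.0092)/(0.7722 − (-0.7063)) = 0.05.
Then μ = -0.0092 − (-0.7063)·0.05 = 0.02.
Precision τ = 1/σ² = 1/0.04613² = 470.

μ = 0.02, τ = 470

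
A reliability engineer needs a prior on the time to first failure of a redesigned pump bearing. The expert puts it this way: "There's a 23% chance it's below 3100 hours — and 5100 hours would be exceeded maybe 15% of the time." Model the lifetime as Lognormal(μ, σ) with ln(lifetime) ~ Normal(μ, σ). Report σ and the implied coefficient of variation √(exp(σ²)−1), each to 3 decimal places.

σ ≈ 0.280, CV ≈ 0.286

If T ~ Lognormal(μ,σ) then ln T ~ Normal(μ,σ), so the p-quantile of ln T is μ + z_p·σ.
ln(3100) = 8.039 and ln(5100) = 8.537; z_{0.23} = -0.7388, z_{0.85} = 1.036.
σ = (8.537 − 8.039)/(1.036 − (-0.7388)) = 0.280.
μ = 8.039 − (-0.7388)·0.280 = 8.246.
CV = √(exp(σ²)−1) = √(exp(0.0786)−1) = 0.286.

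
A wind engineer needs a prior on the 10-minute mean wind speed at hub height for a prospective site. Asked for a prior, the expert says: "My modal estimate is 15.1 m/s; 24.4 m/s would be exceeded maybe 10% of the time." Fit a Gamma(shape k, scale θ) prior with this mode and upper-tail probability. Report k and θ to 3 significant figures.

Gamma(k,θ) with k>1 has mode (k−1)θ, so θ = 15.1/(k−1).
Need P(X < 24.4) = 0.9 with θ tied to k this way. Start at k = 2, θ = 15.1: P(X<24.4) ≈ 0.480.
Too low — raise k to concentrate. Iterating converges to k ≈ 9.17.
Then θ = 15.1/(9.17−1) ≈ 1.85.

k ≈ 9.17, θ ≈ 1.85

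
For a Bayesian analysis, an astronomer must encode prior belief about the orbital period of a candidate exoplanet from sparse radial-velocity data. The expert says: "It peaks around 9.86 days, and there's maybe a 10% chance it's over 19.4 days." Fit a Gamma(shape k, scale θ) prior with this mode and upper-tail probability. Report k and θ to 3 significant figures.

k ≈ 5.18, θ ≈ 2.36

Gamma(k,θ) with k>1 has mode (k−1)θ, so θ = 9.86/(k−1).
Need P(X < 19.4) = 0.9 with θ tied to k this way. Start at k = 2, θ = 9.86: P(X<19.4) ≈ 0.585.
Too low — raise k to concentrate. Iterating converges to k ≈ 5.18.
Then θ = 9.86/(5.18−1) ≈ 2.36.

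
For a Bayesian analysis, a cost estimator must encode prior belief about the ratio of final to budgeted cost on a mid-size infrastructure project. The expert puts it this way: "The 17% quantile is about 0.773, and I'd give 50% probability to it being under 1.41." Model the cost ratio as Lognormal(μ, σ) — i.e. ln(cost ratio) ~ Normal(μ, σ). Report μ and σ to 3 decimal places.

μ ≈ 0.344, σ ≈ 0.630

If T ~ Lognormal(μ,σ) then ln T ~ Normal(μ,σ), so the p-quantile of ln T is μ + z_p·σ.
ln(0.773) = -0.2575 and ln(1.41) = 0.3436; z_{0.17} = -0.9542, z_{0.5} = 0.
σ = (0.3436 − -0.2575)/(0 − (-0.9542)) = 0.630.
μ = -0.2575 − (-0.9542)·0.630 = 0.344.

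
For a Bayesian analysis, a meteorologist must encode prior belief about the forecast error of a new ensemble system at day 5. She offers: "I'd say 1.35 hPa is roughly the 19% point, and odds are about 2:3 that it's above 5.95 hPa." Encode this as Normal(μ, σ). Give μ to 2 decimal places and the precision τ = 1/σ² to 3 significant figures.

The p-quantile of Normal(μ,σ) is μ + z_p·σ, with z_{0.19} = -0.8779 and z_{0.6} = 0.2533.
Eliminate σ: μ = (z₂·x₁ − z₁·x₂)/(z₂ − z₁) = (0.2533·1.35 − (-0.8779)·5.95)/1.131 = 4.92.
Then σ = (x₂ − x₁)/(z₂ − z₁) = (5.95 − 1.35)/1.131 = 4.07.
Precision τ = 1/σ² = 1/4.066² = 0.0605.

μ = 4.92, τ = 0.0605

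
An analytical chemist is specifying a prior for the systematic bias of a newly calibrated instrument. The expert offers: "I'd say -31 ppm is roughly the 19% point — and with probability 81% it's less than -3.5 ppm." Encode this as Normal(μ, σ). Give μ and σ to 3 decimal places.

μ = -17.250, σ = 15.662

The p-quantile of Normal(μ,σ) is μ + z_p·σ, with z_{0.19} = -0.8779 and z_{0.81} = 0.8779.
Eliminate σ: μ = (z₂·x₁ − z₁·x₂)/(z₂ − z₁) = (0.8779·-31 − (-0.8779)·-3.5)/1.756 = -17.250.
Then σ = (x₂ − x₁)/(z₂ − z₁) = (-3.5 − -31)/1.756 = 15.662.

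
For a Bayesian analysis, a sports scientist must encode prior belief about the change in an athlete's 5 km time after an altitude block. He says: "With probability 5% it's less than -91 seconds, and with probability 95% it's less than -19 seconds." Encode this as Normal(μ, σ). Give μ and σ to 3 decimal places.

For Normal(μ,σ), the p-quantile is μ + z_p·σ. Here z_{0.05} = -1.645, z_{0.95} = 1.645.
So -91 = μ − 1.645σ and -19 = μ + 1.645σ.
Subtracting: σ = (-19 − -91)/(1.645 − (-1.645)) = 21.886.
Then μ = -91 − (-1.645)·21.886 = -55.000.

μ = -55.000, σ = 21.886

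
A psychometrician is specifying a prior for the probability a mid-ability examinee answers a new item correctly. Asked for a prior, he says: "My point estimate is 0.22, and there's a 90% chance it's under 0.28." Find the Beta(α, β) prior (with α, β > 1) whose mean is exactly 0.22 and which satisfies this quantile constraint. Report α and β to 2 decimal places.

With mean 0.22 fixed, write α = 0.22s, β = 0.78s where s = α+β.
Need P(θ < 0.28) = 0.9 under Beta(0.22s, 0.78s). Normal approximation: (q−m)/√(m(1−m)/s) ≈ z_{0.9} = 1.28, so s ≈ 0.22·0.78·(1.28)²/(0.28−0.22)² = 78.3.
At s = 78.3: P(θ<0.28) ≈ 0.896. Adjusting to match 0.9 gives s ≈ 81.47.
So α = 0.22·81.47 ≈ 17.92, β = 0.78·81.47 ≈ 63.54.

α ≈ 17.92, β ≈ 63.54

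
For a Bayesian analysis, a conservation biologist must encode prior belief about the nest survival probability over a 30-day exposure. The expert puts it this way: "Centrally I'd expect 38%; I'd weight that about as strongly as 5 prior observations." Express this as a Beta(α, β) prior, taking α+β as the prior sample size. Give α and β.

Under the effective-sample-size interpretation, Beta(α, β) has prior mean α/(α+β) and prior sample size α+β.
So α+β = 5 and α/(α+β) = 0.38, giving α = 0.38·5 = 1.9 and β = 5 − 1.9 = 3.1.

α = 1.9, β = 3.1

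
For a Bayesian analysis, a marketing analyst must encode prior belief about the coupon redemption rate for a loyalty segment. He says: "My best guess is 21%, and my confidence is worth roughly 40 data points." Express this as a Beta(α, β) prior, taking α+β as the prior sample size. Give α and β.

Under the effective-sample-size interpretation, Beta(α, β) has prior mean α/(α+β) and prior sample size α+β.
So α+β = 40 and α/(α+β) = 0.21, giving α = 0.21·40 = 8.4 and β = 40 − 8.4 = 31.6.

α = 8.4, β = 31.6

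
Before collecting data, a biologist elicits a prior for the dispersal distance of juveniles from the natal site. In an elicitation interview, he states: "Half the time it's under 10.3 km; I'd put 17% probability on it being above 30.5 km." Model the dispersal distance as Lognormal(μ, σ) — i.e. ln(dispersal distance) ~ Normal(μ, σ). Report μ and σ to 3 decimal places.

μ ≈ 2.332, σ ≈ 1.138

If T ~ Lognormal(μ,σ) then ln T ~ Normal(μ,σ), so the p-quantile of ln T is μ + z_p·σ.
ln(10.3) = 2.332 and ln(30.5) = 3.418; z_{0.5} = 0, z_{0.83} = 0.9542.
σ = (3.418 − 2.332)/(0.9542 − (0)) = 1.138.
μ = 2.332 − (0)·1.138 = 2.332.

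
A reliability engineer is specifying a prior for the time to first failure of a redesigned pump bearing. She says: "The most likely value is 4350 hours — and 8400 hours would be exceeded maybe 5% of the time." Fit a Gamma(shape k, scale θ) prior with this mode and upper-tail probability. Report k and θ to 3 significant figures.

k ≈ 7.41, θ ≈ 678

Gamma(k,θ) with k>1 has mode (k−1)θ, so θ = 4350/(k−1).
Need P(X < 8400) = 0.95 with θ tied to k this way. Start at k = 2, θ = 4350: P(X<8400) ≈ 0.575.
Too low — raise k to concentrate. Iterating converges to k ≈ 7.41.
Then θ = 4350/(7.41−1) ≈ 678.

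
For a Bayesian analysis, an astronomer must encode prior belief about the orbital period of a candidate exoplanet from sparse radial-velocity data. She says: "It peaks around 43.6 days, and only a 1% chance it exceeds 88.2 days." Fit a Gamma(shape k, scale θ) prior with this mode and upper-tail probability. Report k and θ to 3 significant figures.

k ≈ 10.9, θ ≈ 4.42

Gamma(k,θ) with k>1 has mode (k−1)θ, so θ = 43.6/(k−1).
Need P(X < 88.2) = 0.99 with θ tied to k this way. Start at k = 2, θ = 43.6: P(X<88.2) ≈ 0.600.
Too low — raise k to concentrate. Iterating converges to k ≈ 10.9.
Then θ = 43.6/(10.9−1) ≈ 4.42.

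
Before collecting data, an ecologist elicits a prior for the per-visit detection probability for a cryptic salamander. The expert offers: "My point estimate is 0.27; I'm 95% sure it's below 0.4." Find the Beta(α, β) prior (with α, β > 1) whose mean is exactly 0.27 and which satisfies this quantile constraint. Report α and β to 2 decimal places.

With mean 0.27 fixed, write α = 0.27s, β = 0.73s where s = α+β.
Need P(θ < 0.4) = 0.95 under Beta(0.27s, 0.73s). Normal approximation: (q−m)/√(m(1−m)/s) ≈ z_{0.95} = 1.64, so s ≈ 0.27·0.73·(1.64)²/(0.4−0.27)² = 31.6.
At s = 31.6: P(θ<0.4) ≈ 0.943. Adjusting to match 0.95 gives s ≈ 34.50.
So α = 0.27·34.50 ≈ 9.32, β = 0.73·34.50 ≈ 25.19.

α ≈ 9.32, β ≈ 25.19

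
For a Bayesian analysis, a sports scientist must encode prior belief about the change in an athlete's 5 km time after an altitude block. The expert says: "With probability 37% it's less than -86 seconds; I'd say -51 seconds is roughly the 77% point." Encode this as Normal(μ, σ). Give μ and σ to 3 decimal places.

The p-quantile of Normal(μ,σ) is μ + z_p·σ, with z_{0.37} = -0.3319 and z_{0.77} = 0.7388.
Eliminate σ: μ = (z₂·x₁ − z₁·x₂)/(z₂ − z₁) = (0.7388·-86 − (-0.3319)·-51)/1.071 = -75.152.
Then σ = (x₂ − x₁)/(z₂ − z₁) = (-51 − -86)/1.071 = 32.689.

μ = -75.152, σ = 32.689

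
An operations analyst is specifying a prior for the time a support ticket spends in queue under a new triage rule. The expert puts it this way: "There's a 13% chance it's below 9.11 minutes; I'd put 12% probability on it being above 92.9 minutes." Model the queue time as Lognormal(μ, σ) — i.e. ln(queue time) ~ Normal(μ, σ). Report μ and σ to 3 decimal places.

If T ~ Lognormal(μ,σ) then ln T ~ Normal(μ,σ), so the p-quantile of ln T is μ + z_p·σ.
ln(9.11) = 2.209 and ln(92.9) = 4.532; z_{0.13} = -1.126, z_{0.88} = 1.175.
σ = (4.532 − 2.209)/(1.175 − (-1.126)) = 1.009.
μ = 2.209 − (-1.126)·1.009 = 3.346.

μ ≈ 3.346, σ ≈ 1.009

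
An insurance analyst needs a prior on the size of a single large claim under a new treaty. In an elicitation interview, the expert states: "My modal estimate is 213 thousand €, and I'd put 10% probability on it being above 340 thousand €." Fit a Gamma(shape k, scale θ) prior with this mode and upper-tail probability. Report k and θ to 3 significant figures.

Gamma(k,θ) with k>1 has mode (k−1)θ, so θ = 213/(k−1).
Need P(X < 340) = 0.9 with θ tied to k this way. Start at k = 2, θ = 213: P(X<340) ≈ 0.474.
Too low — raise k to concentrate. Iterating converges to k ≈ 9.59.
Then θ = 213/(9.59−1) ≈ 24.8.

k ≈ 9.59, θ ≈ 24.8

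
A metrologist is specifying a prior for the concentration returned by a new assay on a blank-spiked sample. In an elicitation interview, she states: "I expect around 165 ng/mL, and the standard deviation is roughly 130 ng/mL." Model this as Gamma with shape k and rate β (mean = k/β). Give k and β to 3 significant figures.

k ≈ 1.61, β ≈ 0.00976

For Gamma(k, rate β): mean = k/β, variance = k/β², so CV = 1/√k.
CV = SD/mean = 130/165 = 0.7879, hence k = 1/CV² = 1.61.
Then β = k/mean = 1.61/165 = 0.00976.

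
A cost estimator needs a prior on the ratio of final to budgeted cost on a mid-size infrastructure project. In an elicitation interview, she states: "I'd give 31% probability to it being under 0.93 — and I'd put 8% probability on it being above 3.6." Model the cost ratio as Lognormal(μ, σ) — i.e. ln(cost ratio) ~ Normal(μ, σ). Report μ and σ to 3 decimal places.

If T ~ Lognormal(μ,σ) then ln T ~ Normal(μ,σ), so the p-quantile of ln T is μ + z_p·σ.
ln(0.93) = -0.07257 and ln(3.6) = 1.281; z_{0.31} = -0.4959, z_{0.92} = 1.405.
σ = (1.281 − -0.07257)/(1.405 − (-0.4959)) = 0.712.
μ = -0.07257 − (-0.4959)·0.712 = 0.280.

μ ≈ 0.280, σ ≈ 0.712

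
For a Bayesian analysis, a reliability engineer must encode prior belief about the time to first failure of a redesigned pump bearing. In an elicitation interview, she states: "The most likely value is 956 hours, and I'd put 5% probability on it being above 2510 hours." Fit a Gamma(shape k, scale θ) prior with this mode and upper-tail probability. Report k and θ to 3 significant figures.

Gamma(k,θ) with k>1 has mode (k−1)θ, so θ = 956/(k−1).
Need P(X < 2510) = 0.95 with θ tied to k this way. Start at k = 2, θ = 956: P(X<2510) ≈ 0.738.
Too low — raise k to concentrate. Iterating converges to k ≈ 3.9.
Then θ = 956/(3.9−1) ≈ 330.

k ≈ 3.9, θ ≈ 330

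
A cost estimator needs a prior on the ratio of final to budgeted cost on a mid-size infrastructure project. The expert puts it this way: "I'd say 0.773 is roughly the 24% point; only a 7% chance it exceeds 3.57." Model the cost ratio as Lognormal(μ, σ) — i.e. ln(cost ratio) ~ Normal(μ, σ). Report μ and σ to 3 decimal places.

If T ~ Lognormal(μ,σ) then ln T ~ Normal(μ,σ), so the p-quantile of ln T is μ + z_p·σ.
ln(0.773) = -0.2575 and ln(3.57) = 1.273; z_{0.24} = -0.7063, z_{0.93} = 1.476.
σ = (1.273 − -0.2575)/(1.476 − (-0.7063)) = 0.701.
μ = -0.2575 − (-0.7063)·0.701 = 0.238.

μ ≈ 0.238, σ ≈ 0.701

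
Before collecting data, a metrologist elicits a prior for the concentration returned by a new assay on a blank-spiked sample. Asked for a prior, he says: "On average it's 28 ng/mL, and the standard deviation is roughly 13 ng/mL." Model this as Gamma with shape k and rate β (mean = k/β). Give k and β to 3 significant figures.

k ≈ 4.64, β ≈ 0.166

For Gamma(k, rate β): mean = k/β, variance = k/β², so CV = 1/√k.
CV = SD/mean = 13/28 = 0.4643, hence k = 1/CV² = 4.64.
Then β = k/mean = 4.64/28 = 0.166.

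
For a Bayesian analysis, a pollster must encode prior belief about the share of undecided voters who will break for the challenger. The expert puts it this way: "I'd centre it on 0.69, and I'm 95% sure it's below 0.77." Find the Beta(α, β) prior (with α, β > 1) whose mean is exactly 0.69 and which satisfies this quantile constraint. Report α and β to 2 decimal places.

With mean 0.69 fixed, write α = 0.69s, β = 0.31s where s = α+β.
Need P(θ < 0.77) = 0.95 under Beta(0.69s, 0.31s). Normal approximation: (q−m)/√(m(1−m)/s) ≈ z_{0.95} = 1.64, so s ≈ 0.69·0.31·(1.64)²/(0.77−0.69)² = 90.4.
At s = 90.4: P(θ<0.77) ≈ 0.956. Adjusting to match 0.95 gives s ≈ 83.81.
So α = 0.69·83.81 ≈ 57.83, β = 0.31·83.81 ≈ 25.98.

α ≈ 57.83, β ≈ 25.98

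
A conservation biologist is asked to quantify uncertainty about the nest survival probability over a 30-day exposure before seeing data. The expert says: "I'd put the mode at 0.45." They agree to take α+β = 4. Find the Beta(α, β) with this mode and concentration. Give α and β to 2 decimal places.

For α,β > 1 the Beta mode is (α−1)/(α+β−2). With α+β = 4, the mode is (α−1)/2.
Set (α−1)/2 = 0.45 → α = 1 + 0.45·2 = 1.90.
β = 4 − α = 2.10.

α = 1.90, β = 2.10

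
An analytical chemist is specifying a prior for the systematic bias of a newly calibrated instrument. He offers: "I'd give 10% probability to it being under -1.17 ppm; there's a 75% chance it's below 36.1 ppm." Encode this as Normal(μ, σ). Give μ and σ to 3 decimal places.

μ = 23.248, σ = 19.054

The p-quantile of Normal(μ,σ) is μ + z_p·σ, with z_{0.1} = -1.282 and z_{0.75} = 0.6745.
Eliminate σ: μ = (z₂·x₁ − z₁·x₂)/(z₂ − z₁) = (0.6745·-1.17 − (-1.282)·36.1)/1.956 = 23.248.
Then σ = (x₂ − x₁)/(z₂ − z₁) = (36.1 − -1.17)/1.956 = 19.054.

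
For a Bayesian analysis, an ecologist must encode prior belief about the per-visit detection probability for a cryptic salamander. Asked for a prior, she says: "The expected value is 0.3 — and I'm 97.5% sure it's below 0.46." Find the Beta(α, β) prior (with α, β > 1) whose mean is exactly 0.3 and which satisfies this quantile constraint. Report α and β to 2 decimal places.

With mean 0.3 fixed, write α = 0.3s, β = 0.7s where s = α+β.
Need P(θ < 0.46) = 0.975 under Beta(0.3s, 0.7s). Normal approximation: (q−m)/√(m(1−m)/s) ≈ z_{0.975} = 1.96, so s ≈ 0.3·0.7·(1.96)²/(0.46−0.3)² = 31.5.
At s = 31.5: P(θ<0.46) ≈ 0.969. Adjusting to match 0.975 gives s ≈ 34.70.
So α = 0.3·34.70 ≈ 10.41, β = 0.7·34.70 ≈ 24.29.

α ≈ 10.41, β ≈ 24.29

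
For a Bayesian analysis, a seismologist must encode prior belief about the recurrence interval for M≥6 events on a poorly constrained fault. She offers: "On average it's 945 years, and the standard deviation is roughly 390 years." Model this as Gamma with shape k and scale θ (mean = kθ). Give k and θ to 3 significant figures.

For Gamma(k, scale θ): mean = kθ, variance = kθ², so CV = 1/√k.
CV = SD/mean = 390/945 = 0.4127, hence k = 1/CV² = 5.87.
Then θ = mean/k = 945/5.87 = 161.

k ≈ 5.87, θ ≈ 161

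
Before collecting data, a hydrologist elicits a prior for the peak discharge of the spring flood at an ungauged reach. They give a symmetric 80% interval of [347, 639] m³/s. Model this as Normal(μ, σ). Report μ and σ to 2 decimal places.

A symmetric 80% interval runs μ ± z·σ with z = 1.282.
Half-width = 146, so σ = 146/1.282 = 113.92.
μ is the interval midpoint, 493.00.

μ = 493.00, σ = 113.92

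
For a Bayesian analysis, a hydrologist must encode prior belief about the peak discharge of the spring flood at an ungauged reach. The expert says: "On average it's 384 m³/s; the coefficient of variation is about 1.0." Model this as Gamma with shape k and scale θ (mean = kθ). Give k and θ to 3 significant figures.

For Gamma(k, scale θ): mean = kθ, variance = kθ², so CV = 1/√k.
CV = 1.0, hence k = 1/CV² = 1.
Then θ = mean/k = 384/1 = 384.

k ≈ 1, θ ≈ 384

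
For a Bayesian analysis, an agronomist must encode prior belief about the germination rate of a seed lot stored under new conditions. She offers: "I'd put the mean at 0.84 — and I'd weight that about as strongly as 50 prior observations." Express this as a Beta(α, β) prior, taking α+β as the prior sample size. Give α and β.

Under the effective-sample-size interpretation, Beta(α, β) has prior mean α/(α+β) and prior sample size α+β.
So α+β = 50 and α/(α+β) = 0.84, giving α = 0.84·50 = 42 and β = 50 − 42 = 8.

α = 42, β = 8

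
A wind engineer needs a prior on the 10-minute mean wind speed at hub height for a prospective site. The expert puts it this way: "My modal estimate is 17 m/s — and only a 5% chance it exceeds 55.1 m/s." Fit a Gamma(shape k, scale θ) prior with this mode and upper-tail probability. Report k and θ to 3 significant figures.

k ≈ 2.89, θ ≈ 8.98

Gamma(k,θ) with k>1 has mode (k−1)θ, so θ = 17/(k−1).
Need P(X < 55.1) = 0.95 with θ tied to k this way. Start at k = 2, θ = 17: P(X<55.1) ≈ 0.834.
Too low — raise k to concentrate. Iterating converges to k ≈ 2.89.
Then θ = 17/(2.89−1) ≈ 8.98.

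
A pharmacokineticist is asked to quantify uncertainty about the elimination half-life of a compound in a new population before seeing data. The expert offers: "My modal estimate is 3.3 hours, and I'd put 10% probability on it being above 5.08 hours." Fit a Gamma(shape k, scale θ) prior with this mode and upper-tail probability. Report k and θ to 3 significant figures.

k ≈ 11, θ ≈ 0.329

Gamma(k,θ) with k>1 has mode (k−1)θ, so θ = 3.3/(k−1).
Need P(X < 5.08) = 0.9 with θ tied to k this way. Start at k = 2, θ = 3.3: P(X<5.08) ≈ 0.455.
Too low — raise k to concentrate. Iterating converges to k ≈ 11.
Then θ = 3.3/(11−1) ≈ 0.329.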